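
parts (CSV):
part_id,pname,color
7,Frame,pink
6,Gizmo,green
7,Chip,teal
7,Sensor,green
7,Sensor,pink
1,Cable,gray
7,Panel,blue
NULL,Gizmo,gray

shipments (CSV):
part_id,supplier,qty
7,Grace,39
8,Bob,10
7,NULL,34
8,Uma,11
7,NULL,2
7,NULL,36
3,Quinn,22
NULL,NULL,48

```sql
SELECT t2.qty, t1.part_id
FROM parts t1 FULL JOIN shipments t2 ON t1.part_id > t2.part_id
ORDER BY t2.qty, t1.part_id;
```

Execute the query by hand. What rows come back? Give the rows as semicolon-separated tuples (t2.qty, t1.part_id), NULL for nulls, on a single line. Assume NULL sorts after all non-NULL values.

FULL OUTER JOIN keeps every row from both sides; unmatched rows get NULL for the other side's columns.
Matching on t1.part_id > t2.part_id. A NULL in a compared column never satisfies the condition.
- t1 row (part_id=7): matches 1 t2 row(s) → 1 output row(s).
- t1 row (part_id=6): matches 1 t2 row(s) → 1 output row(s).
- t1 row (part_id=7): matches 1 t2 row(s) → 1 output row(s).
- t1 row (part_id=7): matches 1 t2 row(s) → 1 output row(s).
- t1 row (part_id=7): matches 1 t2 row(s) → 1 output row(s).
- t1 row (part_id=1): no match → kept, t2 columns NULL.
- t1 row (part_id=7): matches 1 t2 row(s) → 1 output row(s).
- t1 row (part_id=NULL): no match → kept, t2 columns NULL.
- plus 7 unmatched t2 row(s), each kept with NULL t1 columns.

(2, NULL); (10, NULL); (11, NULL); (22, 6); (22, 7); (22, 7); (22, 7); (22, 7); (22, 7); (34, NULL); (36, NULL); (39, NULL); (48, NULL); (NULL, 1); (NULL, NULL)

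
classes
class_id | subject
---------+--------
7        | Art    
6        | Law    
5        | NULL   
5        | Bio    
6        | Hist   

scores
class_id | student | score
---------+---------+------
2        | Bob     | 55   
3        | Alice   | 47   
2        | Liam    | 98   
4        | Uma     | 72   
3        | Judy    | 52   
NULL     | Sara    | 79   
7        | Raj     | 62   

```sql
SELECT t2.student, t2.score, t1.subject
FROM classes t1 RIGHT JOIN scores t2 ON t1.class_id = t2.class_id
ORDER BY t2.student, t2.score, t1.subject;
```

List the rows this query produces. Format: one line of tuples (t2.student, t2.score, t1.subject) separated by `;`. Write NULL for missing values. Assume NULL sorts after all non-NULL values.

(Alice, 47, NULL); (Bob, 55, NULL); (Judy, 52, NULL); (Liam, 98, NULL); (Raj, 62, Art); (Sara, 79, NULL); (Uma, 72, NULL)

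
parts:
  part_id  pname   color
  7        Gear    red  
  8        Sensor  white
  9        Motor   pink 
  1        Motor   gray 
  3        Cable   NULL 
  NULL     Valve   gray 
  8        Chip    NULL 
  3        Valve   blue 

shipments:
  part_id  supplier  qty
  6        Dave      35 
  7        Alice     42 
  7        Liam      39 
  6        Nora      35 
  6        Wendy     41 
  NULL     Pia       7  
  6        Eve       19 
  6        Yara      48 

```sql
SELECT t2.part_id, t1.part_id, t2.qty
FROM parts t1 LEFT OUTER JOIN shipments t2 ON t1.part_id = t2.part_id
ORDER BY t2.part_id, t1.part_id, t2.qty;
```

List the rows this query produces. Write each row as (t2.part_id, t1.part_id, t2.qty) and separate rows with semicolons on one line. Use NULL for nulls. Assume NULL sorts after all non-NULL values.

LEFT JOIN keeps every row from `parts`; unmatched rows get NULL for `shipments`'s columns.
Matching on t1.part_id = t2.part_id. A NULL in a compared column never satisfies the condition.
Matched pairs: 2; unmatched t1 rows kept: 7.

(7, 7, 39); (7, 7, 42); (NULL, 1, NULL); (NULL, 3, NULL); (NULL, 3, NULL); (NULL, 8, NULL); (NULL, 8, NULL); (NULL, 9, NULL); (NULL, NULL, NULL)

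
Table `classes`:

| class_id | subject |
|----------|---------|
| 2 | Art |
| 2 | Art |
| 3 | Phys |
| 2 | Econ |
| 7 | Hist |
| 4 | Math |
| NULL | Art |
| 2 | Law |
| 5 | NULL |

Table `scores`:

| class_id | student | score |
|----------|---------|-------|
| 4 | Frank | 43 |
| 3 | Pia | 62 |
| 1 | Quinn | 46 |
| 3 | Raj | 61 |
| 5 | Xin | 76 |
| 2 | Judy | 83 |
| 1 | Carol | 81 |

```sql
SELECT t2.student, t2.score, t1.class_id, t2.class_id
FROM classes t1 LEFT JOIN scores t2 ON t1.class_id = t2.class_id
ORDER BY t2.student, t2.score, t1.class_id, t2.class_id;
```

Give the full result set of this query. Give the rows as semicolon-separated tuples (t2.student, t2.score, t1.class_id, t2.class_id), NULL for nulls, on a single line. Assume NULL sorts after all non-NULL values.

LEFT JOIN keeps every row from `classes`; unmatched rows get NULL for `scores`'s columns.
Matching on t1.class_id = t2.class_id. A NULL in a compared column never satisfies the condition.
- t1 row (class_id=2): matches 1 t2 row(s) → 1 output row(s).
- t1 row (class_id=2): matches 1 t2 row(s) → 1 output row(s).
- t1 row (class_id=3): matches 2 t2 row(s) → 2 output row(s).
- t1 row (class_id=2): matches 1 t2 row(s) → 1 output row(s).
- t1 row (class_id=7): no match → kept, t2 columns NULL.
- t1 row (class_id=4): matches 1 t2 row(s) → 1 output row(s).
- t1 row (class_id=NULL): no match → kept, t2 columns NULL.
- t1 row (class_id=2): matches 1 t2 row(s) → 1 output row(s).
- t1 row (class_id=5): matches 1 t2 row(s) → 1 output row(s).
After projecting and ordering:
t2.student | t2.score | t1.class_id | t2.class_id
Frank | 43 | 4 | 4
Judy | 83 | 2 | 2
Judy | 83 | 2 | 2
Judy | 83 | 2 | 2
Judy | 83 | 2 | 2
Pia | 62 | 3 | 3
Raj | 61 | 3 | 3
Xin | 76 | 5 | 5
NULL | NULL | 7 | NULL
NULL | NULL | NULL | NULL

(Frank, 43, 4, 4); (Judy, 83, 2, 2); (Judy, 83, 2, 2); (Judy, 83, 2, 2); (Judy, 83, 2, 2); (Pia, 62, 3, 3); (Raj, 61, 3, 3); (Xin, 76, 5, 5); (NULL, NULL, 7, NULL); (NULL, NULL, NULL, NULL)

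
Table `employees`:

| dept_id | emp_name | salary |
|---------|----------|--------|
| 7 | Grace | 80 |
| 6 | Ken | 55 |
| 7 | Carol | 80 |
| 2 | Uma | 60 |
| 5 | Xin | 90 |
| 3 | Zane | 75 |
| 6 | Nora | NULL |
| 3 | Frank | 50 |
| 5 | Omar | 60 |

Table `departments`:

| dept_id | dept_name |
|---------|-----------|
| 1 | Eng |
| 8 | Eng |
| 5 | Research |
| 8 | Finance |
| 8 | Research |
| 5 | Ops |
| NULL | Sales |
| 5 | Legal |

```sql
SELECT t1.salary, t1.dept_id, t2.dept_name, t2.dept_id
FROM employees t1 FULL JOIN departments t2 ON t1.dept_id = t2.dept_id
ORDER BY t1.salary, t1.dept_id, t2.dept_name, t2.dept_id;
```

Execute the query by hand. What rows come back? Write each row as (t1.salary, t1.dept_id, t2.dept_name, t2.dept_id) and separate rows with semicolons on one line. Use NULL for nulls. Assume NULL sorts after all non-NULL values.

FULL OUTER JOIN keeps every row from both sides; unmatched rows get NULL for the other side's columns.
Matching on t1.dept_id = t2.dept_id. A NULL in a compared column never satisfies the condition.
- t1 row (dept_id=7): no match → kept, t2 columns NULL.
- t1 row (dept_id=6): no match → kept, t2 columns NULL.
- t1 row (dept_id=7): no match → kept, t2 columns NULL.
- t1 row (dept_id=2): no match → kept, t2 columns NULL.
- t1 row (dept_id=5): matches 3 t2 row(s) → 3 output row(s).
- t1 row (dept_id=3): no match → kept, t2 columns NULL.
- t1 row (dept_id=6): no match → kept, t2 columns NULL.
- t1 row (dept_id=3): no match → kept, t2 columns NULL.
- t1 row (dept_id=5): matches 3 t2 row(s) → 3 output row(s).
- plus 5 unmatched t2 row(s), each kept with NULL t1 columns.

(50, 3, NULL, NULL); (55, 6, NULL, NULL); (60, 2, NULL, NULL); (60, 5, Legal, 5); (60, 5, Ops, 5); (60, 5, Research, 5); (75, 3, NULL, NULL); (80, 7, NULL, NULL); (80, 7, NULL, NULL); (90, 5, Legal, 5); (90, 5, Ops, 5); (90, 5, Research, 5); (NULL, 6, NULL, NULL); (NULL, NULL, Eng, 1); (NULL, NULL, Eng, 8); (NULL, NULL, Finance, 8); (NULL, NULL, Research, 8); (NULL, NULL, Sales, NULL)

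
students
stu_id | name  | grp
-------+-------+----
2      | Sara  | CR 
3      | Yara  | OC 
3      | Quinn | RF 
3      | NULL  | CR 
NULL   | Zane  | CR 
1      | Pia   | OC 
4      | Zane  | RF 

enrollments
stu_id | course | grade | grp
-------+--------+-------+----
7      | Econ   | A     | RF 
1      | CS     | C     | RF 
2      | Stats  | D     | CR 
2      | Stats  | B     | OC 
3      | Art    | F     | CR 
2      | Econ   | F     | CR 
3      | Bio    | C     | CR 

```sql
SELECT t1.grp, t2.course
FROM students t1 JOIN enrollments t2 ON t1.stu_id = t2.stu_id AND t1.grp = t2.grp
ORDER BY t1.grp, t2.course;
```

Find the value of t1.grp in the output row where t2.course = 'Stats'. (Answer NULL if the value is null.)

CR

INNER JOIN keeps only pairs where the ON condition holds.
Matching on t1.stu_id = t2.stu_id AND t1.grp = t2.grp. A NULL in a compared column never satisfies the condition.
- t1[0] stu_id=2, grp=CR → 2 match(es) in t2 → 2 row(s).
- t1[1] stu_id=3, grp=OC → no match; dropped.
- t1[2] stu_id=3, grp=RF → no match; dropped.
- t1[3] stu_id=3, grp=CR → 2 match(es) in t2 → 2 row(s).
- t1[4] stu_id=NULL, grp=CR → no match; dropped.
- t1[5] stu_id=1, grp=OC → no match; dropped.
- t1[6] stu_id=4, grp=RF → no match; dropped.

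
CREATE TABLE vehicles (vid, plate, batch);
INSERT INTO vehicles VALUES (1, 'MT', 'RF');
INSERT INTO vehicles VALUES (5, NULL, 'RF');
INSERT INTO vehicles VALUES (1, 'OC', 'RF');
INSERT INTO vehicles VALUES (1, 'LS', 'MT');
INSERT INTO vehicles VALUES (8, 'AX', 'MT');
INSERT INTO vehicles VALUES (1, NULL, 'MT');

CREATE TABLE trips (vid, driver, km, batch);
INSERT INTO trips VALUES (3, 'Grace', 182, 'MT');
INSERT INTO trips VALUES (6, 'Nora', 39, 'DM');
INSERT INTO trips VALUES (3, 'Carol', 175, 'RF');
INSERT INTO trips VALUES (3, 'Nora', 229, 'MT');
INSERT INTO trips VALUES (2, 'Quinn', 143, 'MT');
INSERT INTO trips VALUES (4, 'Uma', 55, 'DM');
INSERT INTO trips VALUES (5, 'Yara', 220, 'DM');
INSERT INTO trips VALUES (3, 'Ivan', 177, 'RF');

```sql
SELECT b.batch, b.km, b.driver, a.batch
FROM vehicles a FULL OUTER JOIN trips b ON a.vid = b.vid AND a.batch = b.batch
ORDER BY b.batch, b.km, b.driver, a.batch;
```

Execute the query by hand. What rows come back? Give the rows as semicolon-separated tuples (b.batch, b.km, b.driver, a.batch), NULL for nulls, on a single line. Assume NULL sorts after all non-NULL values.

FULL OUTER JOIN keeps every row from both sides; unmatched rows get NULL for the other side's columns.
Matching on a.vid = b.vid AND a.batch = b.batch.
Matched pairs: 0; unmatched a rows kept: 6; unmatched b rows kept: 8.

(DM, 39, Nora, NULL); (DM, 55, Uma, NULL); (DM, 220, Yara, NULL); (MT, 143, Quinn, NULL); (MT, 182, Grace, NULL); (MT, 229, Nora, NULL); (RF, 175, Carol, NULL); (RF, 177, Ivan, NULL); (NULL, NULL, NULL, MT); (NULL, NULL, NULL, MT); (NULL, NULL, NULL, MT); (NULL, NULL, NULL, RF); (NULL, NULL, NULL, RF); (NULL, NULL, NULL, RF)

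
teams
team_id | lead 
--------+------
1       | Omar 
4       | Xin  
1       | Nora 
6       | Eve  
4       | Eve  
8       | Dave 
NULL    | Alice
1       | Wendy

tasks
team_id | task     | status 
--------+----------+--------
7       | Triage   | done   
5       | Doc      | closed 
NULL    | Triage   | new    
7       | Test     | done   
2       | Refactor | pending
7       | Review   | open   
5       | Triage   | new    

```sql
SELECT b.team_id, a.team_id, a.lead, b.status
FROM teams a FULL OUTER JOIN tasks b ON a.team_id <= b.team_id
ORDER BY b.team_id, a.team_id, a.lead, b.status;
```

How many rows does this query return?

FULL OUTER JOIN keeps every row from both sides; unmatched rows get NULL for the other side's columns.
Matching on a.team_id <= b.team_id. A NULL in a compared column never satisfies the condition.
- a[0] team_id=1 → 6 match(es) in b → 6 row(s).
- a[1] team_id=4 → 5 match(es) in b → 5 row(s).
- a[2] team_id=1 → 6 match(es) in b → 6 row(s).
- a[3] team_id=6 → 3 match(es) in b → 3 row(s).
- a[4] team_id=4 → 5 match(es) in b → 5 row(s).
- a[5] team_id=8 → no match; kept with NULLs on the b side.
- a[6] team_id=NULL → no match; kept with NULLs on the b side.
- a[7] team_id=1 → 6 match(es) in b → 6 row(s).
- plus 1 unmatched b row(s), each kept with NULL a columns.
Total: 31 matched + 3 padded = 34 rows.

34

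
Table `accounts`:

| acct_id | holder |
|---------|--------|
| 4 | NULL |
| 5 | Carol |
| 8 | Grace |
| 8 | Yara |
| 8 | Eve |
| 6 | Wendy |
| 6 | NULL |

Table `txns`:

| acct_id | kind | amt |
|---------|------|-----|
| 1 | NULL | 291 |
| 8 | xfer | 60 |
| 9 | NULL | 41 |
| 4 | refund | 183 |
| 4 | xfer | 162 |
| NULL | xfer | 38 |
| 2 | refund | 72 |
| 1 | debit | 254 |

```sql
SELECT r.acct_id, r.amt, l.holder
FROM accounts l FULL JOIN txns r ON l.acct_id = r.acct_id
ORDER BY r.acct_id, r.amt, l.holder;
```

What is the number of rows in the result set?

FULL OUTER JOIN keeps every row from both sides; unmatched rows get NULL for the other side's columns.
Matching on l.acct_id = r.acct_id. A NULL in a compared column never satisfies the condition.
- l[0] acct_id=4 → 2 match(es) in r → 2 row(s).
- l[1] acct_id=5 → no match; kept with NULLs on the r side.
- l[2] acct_id=8 → 1 match(es) in r → 1 row(s).
- l[3] acct_id=8 → 1 match(es) in r → 1 row(s).
- l[4] acct_id=8 → 1 match(es) in r → 1 row(s).
- l[5] acct_id=6 → no match; kept with NULLs on the r side.
- l[6] acct_id=6 → no match; kept with NULLs on the r side.
- 5 r row(s) had no l match → kept, l columns NULL.
Total: 5 matched + 8 padded = 13 rows.

13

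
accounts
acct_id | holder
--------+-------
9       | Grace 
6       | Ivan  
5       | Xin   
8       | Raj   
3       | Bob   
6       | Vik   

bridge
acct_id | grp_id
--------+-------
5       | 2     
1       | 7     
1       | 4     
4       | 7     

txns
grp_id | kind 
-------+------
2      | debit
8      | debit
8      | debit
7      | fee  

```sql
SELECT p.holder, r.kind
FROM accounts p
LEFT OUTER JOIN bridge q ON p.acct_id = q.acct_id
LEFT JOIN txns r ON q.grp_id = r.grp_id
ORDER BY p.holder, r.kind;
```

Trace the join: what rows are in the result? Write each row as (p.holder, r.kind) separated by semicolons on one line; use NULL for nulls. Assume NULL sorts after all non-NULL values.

Joins associate left-to-right: accounts LEFT JOIN bridge on acct_id gives 6 intermediate row(s).
Then LEFT JOIN `txns r` on grp_id: each of those 6 rows is kept; rows whose q.grp_id has no match in r get NULL for r's columns.

(Bob, NULL); (Grace, NULL); (Ivan, NULL); (Raj, NULL); (Vik, NULL); (Xin, debit)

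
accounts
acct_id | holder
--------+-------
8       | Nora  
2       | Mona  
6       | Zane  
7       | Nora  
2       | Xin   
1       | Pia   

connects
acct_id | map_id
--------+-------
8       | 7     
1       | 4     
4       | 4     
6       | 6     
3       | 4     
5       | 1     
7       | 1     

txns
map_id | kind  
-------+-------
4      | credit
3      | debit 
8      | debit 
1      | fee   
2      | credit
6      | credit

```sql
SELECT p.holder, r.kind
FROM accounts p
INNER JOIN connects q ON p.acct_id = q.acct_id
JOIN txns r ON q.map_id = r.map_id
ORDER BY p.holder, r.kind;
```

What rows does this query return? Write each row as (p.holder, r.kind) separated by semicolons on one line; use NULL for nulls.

(Nora, fee); (Pia, credit); (Zane, credit)

Joins associate left-to-right: accounts INNER JOIN connects on acct_id gives 4 intermediate row(s).
Then INNER JOIN `txns r` on map_id: keep only rows whose q.map_id appears in r.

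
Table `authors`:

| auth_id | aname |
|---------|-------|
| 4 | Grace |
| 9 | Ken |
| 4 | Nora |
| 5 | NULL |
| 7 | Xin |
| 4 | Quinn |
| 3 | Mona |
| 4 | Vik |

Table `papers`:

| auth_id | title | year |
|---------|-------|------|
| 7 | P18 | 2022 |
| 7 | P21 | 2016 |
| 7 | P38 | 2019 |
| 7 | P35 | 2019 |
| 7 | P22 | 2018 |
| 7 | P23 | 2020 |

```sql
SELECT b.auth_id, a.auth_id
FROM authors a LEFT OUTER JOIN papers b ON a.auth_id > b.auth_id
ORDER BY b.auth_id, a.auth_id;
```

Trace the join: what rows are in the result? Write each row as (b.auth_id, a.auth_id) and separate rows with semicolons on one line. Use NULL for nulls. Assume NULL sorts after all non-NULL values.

(7, 9); (7, 9); (7, 9); (7, 9); (7, 9); (7, 9); (NULL, 3); (NULL, 4); (NULL, 4); (NULL, 4); (NULL, 4); (NULL, 5); (NULL, 7)

LEFT JOIN keeps every row from `authors`; unmatched rows get NULL for `papers`'s columns.
Matching on a.auth_id > b.auth_id.
- a[0] auth_id=4 → no match; kept with NULLs on the b side.
- a[1] auth_id=9 → 6 match(es) in b → 6 row(s).
- a[2] auth_id=4 → no match; kept with NULLs on the b side.
- a[3] auth_id=5 → no match; kept with NULLs on the b side.
- a[4] auth_id=7 → no match; kept with NULLs on the b side.
- a[5] auth_id=4 → no match; kept with NULLs on the b side.
- a[6] auth_id=3 → no match; kept with NULLs on the b side.
- a[7] auth_id=4 → no match; kept with NULLs on the b side.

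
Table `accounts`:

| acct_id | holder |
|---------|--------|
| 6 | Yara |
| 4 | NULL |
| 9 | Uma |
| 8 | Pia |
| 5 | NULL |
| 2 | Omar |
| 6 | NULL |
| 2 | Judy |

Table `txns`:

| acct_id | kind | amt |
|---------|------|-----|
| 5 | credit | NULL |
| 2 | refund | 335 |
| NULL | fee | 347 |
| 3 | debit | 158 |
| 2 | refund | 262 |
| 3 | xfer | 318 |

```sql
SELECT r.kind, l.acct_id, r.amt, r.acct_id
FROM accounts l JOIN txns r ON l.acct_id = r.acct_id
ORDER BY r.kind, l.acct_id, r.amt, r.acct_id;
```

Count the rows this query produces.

5

INNER JOIN keeps only pairs where the ON condition holds.
Matching on l.acct_id = r.acct_id. A NULL in a compared column never satisfies the condition.
- acct_id=6: no matching r row, dropped.
- acct_id=4: no matching r row, dropped.
- acct_id=9: no matching r row, dropped.
- acct_id=8: no matching r row, dropped.
- acct_id=5: 1 matching r row(s), so 1 row(s) emitted.
- acct_id=2: 2 matching r row(s), so 2 row(s) emitted.
- acct_id=6: no matching r row, dropped.
- acct_id=2: 2 matching r row(s), so 2 row(s) emitted.
Total: 5 rows.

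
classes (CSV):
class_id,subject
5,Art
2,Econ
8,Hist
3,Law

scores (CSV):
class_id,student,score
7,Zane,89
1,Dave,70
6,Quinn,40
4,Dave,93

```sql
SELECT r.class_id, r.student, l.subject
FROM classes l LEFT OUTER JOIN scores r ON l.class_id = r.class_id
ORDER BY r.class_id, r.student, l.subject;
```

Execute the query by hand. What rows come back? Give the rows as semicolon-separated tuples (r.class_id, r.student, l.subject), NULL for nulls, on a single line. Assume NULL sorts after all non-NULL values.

(NULL, NULL, Art); (NULL, NULL, Econ); (NULL, NULL, Hist); (NULL, NULL, Law)

LEFT JOIN keeps every row from `classes`; unmatched rows get NULL for `scores`'s columns.
Matching on l.class_id = r.class_id.
- class_id=5: no r row matches, row kept with r columns NULL.
- class_id=2: no r row matches, row kept with r columns NULL.
- class_id=8: no r row matches, row kept with r columns NULL.
- class_id=3: no r row matches, row kept with r columns NULL.
After projecting and ordering:
r.class_id | r.student | l.subject
NULL | NULL | Art
NULL | NULL | Econ
NULL | NULL | Hist
NULL | NULL | Law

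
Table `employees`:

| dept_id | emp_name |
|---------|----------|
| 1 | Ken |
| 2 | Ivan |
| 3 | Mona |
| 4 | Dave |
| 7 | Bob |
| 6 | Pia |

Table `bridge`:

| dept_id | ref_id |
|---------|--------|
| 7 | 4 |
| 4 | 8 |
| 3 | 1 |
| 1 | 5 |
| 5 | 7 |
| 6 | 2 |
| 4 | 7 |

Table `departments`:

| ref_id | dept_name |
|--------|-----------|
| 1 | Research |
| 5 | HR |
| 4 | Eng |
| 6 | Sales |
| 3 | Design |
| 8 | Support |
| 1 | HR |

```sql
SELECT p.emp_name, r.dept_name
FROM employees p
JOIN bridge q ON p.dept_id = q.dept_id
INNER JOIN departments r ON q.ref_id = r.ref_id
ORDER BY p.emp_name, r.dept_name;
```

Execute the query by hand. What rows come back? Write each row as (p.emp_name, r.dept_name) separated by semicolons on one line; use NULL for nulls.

(Bob, Eng); (Dave, Support); (Ken, HR); (Mona, HR); (Mona, Research)

Joins associate left-to-right: employees INNER JOIN bridge on dept_id gives 6 intermediate row(s).
Then INNER JOIN `departments r` on ref_id: keep only rows whose q.ref_id appears in r.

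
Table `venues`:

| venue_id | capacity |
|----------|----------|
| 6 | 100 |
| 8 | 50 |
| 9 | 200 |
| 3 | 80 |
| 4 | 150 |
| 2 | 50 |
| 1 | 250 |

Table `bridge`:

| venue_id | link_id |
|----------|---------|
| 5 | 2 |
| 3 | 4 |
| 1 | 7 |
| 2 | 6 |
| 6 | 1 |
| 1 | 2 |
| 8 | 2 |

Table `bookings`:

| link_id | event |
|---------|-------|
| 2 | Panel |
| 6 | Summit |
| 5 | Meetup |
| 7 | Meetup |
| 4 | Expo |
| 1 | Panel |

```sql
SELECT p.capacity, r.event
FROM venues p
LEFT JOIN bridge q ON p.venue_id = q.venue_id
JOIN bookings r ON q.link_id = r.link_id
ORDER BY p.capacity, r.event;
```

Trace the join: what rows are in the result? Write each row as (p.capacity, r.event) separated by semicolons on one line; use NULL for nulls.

Evaluate left to right. First `venues p LEFT JOIN bridge q` on venue_id: 8 row(s).
Then INNER JOIN `bookings r` on link_id: keep only rows whose q.link_id appears in r.

(50, Panel); (50, Summit); (80, Expo); (100, Panel); (250, Meetup); (250, Panel)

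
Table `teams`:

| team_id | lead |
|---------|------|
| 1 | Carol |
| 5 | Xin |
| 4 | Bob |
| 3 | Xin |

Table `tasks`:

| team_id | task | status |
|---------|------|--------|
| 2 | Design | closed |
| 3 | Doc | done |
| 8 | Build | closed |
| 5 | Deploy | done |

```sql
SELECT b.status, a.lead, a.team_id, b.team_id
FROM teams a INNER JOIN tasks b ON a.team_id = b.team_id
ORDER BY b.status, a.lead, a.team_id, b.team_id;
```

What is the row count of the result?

2

INNER JOIN keeps only pairs where the ON condition holds.
Matching on a.team_id = b.team_id.
- a[0] team_id=1 → no match; dropped.
- a[1] team_id=5 → 1 match(es) in b → 1 row(s).
- a[2] team_id=4 → no match; dropped.
- a[3] team_id=3 → 1 match(es) in b → 1 row(s).
Total: 2 rows.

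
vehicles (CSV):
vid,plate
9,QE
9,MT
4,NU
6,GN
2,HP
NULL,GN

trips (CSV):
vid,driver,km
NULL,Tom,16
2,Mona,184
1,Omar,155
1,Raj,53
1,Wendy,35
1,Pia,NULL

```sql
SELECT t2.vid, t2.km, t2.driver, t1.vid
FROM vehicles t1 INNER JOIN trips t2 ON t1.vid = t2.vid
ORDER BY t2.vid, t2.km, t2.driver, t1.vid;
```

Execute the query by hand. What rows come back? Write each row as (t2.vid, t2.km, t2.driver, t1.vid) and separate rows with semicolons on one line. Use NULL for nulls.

INNER JOIN keeps only pairs where the ON condition holds.
Matching on t1.vid = t2.vid. A NULL in a compared column never satisfies the condition.
- t1 (vid=9) has no partner → excluded.
- t1 (vid=9) has no partner → excluded.
- t1 (vid=4) has no partner → excluded.
- t1 (vid=6) has no partner → excluded.
- t1 (vid=2) pairs with 1 row(s) of t2.
- t1 (vid=NULL) has no partner → excluded.
After projecting and ordering:
t2.vid | t2.km | t2.driver | t1.vid
2 | 184 | Mona | 2

(2, 184, Mona, 2)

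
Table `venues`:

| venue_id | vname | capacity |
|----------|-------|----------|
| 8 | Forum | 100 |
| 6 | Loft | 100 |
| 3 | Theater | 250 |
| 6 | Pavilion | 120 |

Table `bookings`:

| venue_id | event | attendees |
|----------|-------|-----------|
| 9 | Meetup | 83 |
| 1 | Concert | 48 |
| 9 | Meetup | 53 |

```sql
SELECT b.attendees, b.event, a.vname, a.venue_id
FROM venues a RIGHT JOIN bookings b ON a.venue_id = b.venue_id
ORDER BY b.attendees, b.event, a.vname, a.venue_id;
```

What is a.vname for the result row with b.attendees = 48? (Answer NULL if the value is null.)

RIGHT JOIN keeps every row from `bookings`; unmatched rows get NULL for `venues`'s columns.
Matching on a.venue_id = b.venue_id.
- a row (venue_id=8): no match.
- a row (venue_id=6): no match.
- a row (venue_id=3): no match.
- a row (venue_id=6): no match.
- plus 3 unmatched b row(s), each kept with NULL a columns.

NULL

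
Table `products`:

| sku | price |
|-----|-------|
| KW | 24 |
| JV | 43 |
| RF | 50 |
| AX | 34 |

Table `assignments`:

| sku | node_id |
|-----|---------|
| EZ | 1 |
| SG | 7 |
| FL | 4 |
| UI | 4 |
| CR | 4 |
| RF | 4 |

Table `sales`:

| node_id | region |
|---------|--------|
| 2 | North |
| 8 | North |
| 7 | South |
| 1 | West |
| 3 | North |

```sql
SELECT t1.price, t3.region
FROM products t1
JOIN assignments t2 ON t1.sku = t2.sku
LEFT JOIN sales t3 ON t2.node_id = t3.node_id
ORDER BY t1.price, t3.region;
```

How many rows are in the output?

1

Step 1 — t1 INNER JOIN t2 on sku → 1 row(s).
Then LEFT JOIN `sales t3` on node_id: each of those 1 rows is kept; rows whose t2.node_id has no match in t3 get NULL for t3's columns.
Result: 1 row(s).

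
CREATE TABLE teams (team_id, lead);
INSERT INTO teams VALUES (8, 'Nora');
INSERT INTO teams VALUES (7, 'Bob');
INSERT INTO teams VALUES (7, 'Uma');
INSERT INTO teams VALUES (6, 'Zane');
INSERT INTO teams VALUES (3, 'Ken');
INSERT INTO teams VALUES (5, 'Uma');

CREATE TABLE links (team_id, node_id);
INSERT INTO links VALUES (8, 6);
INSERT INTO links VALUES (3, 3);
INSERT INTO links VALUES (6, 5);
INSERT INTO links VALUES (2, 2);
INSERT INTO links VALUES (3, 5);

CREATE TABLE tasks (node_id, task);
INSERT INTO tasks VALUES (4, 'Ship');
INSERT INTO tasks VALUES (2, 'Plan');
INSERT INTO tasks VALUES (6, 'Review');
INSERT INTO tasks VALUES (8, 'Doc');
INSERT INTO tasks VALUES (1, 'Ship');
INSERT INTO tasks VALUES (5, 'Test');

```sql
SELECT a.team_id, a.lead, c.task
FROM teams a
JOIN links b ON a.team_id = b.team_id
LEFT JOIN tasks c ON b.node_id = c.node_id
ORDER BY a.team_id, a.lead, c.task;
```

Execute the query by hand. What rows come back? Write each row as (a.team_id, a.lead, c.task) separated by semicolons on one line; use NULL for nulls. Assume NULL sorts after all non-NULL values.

(3, Ken, Test); (3, Ken, NULL); (6, Zane, Test); (8, Nora, Review)

Evaluate left to right. First `teams a INNER JOIN links b` on team_id: 4 row(s).
Then LEFT JOIN `tasks c` on node_id: each of those 4 rows is kept; rows whose b.node_id has no match in c get NULL for c's columns.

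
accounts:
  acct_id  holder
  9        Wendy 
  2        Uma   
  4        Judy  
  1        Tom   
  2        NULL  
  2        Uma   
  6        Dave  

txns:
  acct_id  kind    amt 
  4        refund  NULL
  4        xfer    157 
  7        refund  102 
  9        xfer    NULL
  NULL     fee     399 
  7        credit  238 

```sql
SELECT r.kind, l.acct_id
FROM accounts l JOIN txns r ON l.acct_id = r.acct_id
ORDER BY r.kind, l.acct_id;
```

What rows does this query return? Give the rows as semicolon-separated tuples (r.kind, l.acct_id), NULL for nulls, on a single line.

(refund, 4); (xfer, 4); (xfer, 9)

INNER JOIN keeps only pairs where the ON condition holds.
Matching on l.acct_id = r.acct_id. A NULL in a compared column never satisfies the condition.
Matched pairs: 3.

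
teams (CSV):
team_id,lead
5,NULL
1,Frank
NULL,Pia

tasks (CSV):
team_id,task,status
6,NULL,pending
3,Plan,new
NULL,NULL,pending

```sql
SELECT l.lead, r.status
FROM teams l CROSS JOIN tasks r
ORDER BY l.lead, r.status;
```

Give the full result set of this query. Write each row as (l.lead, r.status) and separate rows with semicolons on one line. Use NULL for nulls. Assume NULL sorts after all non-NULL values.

(Frank, new); (Frank, pending); (Frank, pending); (Pia, new); (Pia, pending); (Pia, pending); (NULL, new); (NULL, pending); (NULL, pending)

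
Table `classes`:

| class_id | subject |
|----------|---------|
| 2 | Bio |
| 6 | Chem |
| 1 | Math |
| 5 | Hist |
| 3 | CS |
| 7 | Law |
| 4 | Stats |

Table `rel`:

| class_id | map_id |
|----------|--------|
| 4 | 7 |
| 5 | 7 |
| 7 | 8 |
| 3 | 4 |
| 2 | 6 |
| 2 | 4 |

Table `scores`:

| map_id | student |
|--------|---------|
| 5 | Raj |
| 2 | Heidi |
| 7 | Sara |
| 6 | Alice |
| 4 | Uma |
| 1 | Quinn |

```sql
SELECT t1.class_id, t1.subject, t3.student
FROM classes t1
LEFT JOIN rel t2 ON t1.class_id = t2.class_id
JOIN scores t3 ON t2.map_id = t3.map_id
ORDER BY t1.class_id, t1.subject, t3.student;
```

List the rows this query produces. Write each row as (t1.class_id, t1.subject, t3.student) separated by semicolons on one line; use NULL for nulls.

(2, Bio, Alice); (2, Bio, Uma); (3, CS, Uma); (4, Stats, Sara); (5, Hist, Sara)

Evaluate left to right. First `classes t1 LEFT JOIN rel t2` on class_id: 8 row(s).
Then INNER JOIN `scores t3` on map_id: keep only rows whose t2.map_id appears in t3.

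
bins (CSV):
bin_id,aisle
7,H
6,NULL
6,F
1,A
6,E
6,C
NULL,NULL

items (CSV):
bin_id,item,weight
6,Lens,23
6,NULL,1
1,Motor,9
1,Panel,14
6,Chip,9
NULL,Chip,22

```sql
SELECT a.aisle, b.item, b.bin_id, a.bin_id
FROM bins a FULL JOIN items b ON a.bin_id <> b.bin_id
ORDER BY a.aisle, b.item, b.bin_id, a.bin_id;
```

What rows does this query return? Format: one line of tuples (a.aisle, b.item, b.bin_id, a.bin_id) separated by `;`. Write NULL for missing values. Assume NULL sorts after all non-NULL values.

FULL OUTER JOIN keeps every row from both sides; unmatched rows get NULL for the other side's columns.
Matching on a.bin_id <> b.bin_id. A NULL in a compared column never satisfies the condition.
- bin_id=7: 5 matching b row(s), so 5 row(s) emitted.
- bin_id=6: 2 matching b row(s), so 2 row(s) emitted.
- bin_id=6: 2 matching b row(s), so 2 row(s) emitted.
- bin_id=1: 3 matching b row(s), so 3 row(s) emitted.
- bin_id=6: 2 matching b row(s), so 2 row(s) emitted.
- bin_id=6: 2 matching b row(s), so 2 row(s) emitted.
- bin_id=NULL: no b row matches, row kept with b columns NULL.
- 1 b row(s) had no a match → kept, a columns NULL.

(A, Chip, 6, 1); (A, Lens, 6, 1); (A, NULL, 6, 1); (C, Motor, 1, 6); (C, Panel, 1, 6); (E, Motor, 1, 6); (E, Panel, 1, 6); (F, Motor, 1, 6); (F, Panel, 1, 6); (H, Chip, 6, 7); (H, Lens, 6, 7); (H, Motor, 1, 7); (H, Panel, 1, 7); (H, NULL, 6, 7); (NULL, Chip, NULL, NULL); (NULL, Motor, 1, 6); (NULL, Panel, 1, 6); (NULL, NULL, NULL, NULL)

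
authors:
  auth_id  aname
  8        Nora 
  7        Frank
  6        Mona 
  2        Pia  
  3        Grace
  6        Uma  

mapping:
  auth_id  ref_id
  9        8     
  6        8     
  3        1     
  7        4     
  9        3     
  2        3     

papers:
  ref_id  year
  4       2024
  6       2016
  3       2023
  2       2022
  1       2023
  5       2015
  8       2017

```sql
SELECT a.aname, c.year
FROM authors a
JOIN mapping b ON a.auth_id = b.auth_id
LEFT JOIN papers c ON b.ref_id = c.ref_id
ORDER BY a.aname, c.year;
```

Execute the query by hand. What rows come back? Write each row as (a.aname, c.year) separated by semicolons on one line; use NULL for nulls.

Joins associate left-to-right: authors INNER JOIN mapping on auth_id gives 5 intermediate row(s).
Then LEFT JOIN `papers c` on ref_id: each of those 5 rows is kept; rows whose b.ref_id has no match in c get NULL for c's columns.

(Frank, 2024); (Grace, 2023); (Mona, 2017); (Pia, 2023); (Uma, 2017)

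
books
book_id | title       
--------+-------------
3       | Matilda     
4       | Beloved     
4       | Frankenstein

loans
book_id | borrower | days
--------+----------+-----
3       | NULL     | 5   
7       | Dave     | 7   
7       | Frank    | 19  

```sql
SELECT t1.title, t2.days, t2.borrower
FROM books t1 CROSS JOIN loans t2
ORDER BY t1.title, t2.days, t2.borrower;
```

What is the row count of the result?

9

CROSS JOIN pairs every row of `books` with every row of `loans`: 3 × 3 = 9 rows.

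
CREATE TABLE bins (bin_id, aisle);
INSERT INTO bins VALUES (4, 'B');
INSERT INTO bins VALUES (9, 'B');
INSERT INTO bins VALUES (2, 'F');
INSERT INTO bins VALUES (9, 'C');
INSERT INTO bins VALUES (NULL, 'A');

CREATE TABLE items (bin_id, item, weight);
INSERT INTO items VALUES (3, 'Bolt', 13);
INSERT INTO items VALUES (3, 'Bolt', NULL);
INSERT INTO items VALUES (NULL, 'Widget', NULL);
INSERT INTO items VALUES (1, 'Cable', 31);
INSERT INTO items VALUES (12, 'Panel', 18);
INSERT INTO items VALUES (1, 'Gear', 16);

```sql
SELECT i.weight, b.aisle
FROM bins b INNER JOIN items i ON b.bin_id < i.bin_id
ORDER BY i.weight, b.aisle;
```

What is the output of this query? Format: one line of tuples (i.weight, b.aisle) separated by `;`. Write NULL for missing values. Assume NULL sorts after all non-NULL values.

(13, F); (18, B); (18, B); (18, C); (18, F); (NULL, F)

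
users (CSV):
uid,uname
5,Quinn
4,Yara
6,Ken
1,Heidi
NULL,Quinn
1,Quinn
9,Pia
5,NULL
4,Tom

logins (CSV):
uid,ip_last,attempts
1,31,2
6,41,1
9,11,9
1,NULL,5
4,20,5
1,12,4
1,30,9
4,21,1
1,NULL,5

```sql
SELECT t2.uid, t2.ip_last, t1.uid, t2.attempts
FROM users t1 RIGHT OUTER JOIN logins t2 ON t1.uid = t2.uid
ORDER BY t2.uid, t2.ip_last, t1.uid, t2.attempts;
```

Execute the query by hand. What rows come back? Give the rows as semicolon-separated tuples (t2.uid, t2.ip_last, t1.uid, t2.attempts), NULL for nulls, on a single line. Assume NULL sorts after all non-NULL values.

(1, 12, 1, 4); (1, 12, 1, 4); (1, 30, 1, 9); (1, 30, 1, 9); (1, 31, 1, 2); (1, 31, 1, 2); (1, NULL, 1, 5); (1, NULL, 1, 5); (1, NULL, 1, 5); (1, NULL, 1, 5); (4, 20, 4, 5); (4, 20, 4, 5); (4, 21, 4, 1); (4, 21, 4, 1); (6, 41, 6, 1); (9, 11, 9, 9)

RIGHT JOIN keeps every row from `logins`; unmatched rows get NULL for `users`'s columns.
Matching on t1.uid = t2.uid. A NULL in a compared column never satisfies the condition.
Matched pairs: 16; unmatched t2 rows kept: 0.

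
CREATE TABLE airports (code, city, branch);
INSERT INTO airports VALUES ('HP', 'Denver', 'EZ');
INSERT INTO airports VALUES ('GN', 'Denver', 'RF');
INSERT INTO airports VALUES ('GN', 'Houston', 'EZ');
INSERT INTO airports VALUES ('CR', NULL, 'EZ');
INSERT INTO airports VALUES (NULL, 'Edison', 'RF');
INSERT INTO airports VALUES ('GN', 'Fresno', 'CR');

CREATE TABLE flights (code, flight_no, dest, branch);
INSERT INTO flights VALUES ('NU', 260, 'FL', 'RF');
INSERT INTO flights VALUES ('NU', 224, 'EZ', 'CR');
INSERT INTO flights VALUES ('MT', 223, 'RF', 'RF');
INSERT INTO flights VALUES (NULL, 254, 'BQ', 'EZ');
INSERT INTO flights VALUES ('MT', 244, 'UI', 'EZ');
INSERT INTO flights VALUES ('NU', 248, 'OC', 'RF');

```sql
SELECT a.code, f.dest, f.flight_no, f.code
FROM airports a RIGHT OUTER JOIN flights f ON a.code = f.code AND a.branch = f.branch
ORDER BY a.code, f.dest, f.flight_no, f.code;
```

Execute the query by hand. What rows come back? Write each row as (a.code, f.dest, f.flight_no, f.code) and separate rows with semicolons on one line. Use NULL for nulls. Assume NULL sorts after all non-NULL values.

(NULL, BQ, 254, NULL); (NULL, EZ, 224, NU); (NULL, FL, 260, NU); (NULL, OC, 248, NU); (NULL, RF, 223, MT); (NULL, UI, 244, MT)

RIGHT JOIN keeps every row from `flights`; unmatched rows get NULL for `airports`'s columns.
Matching on a.code = f.code AND a.branch = f.branch. A NULL in a compared column never satisfies the condition.
- code=HP, branch=EZ: no matching f row.
- code=GN, branch=RF: no matching f row.
- code=GN, branch=EZ: no matching f row.
- code=CR, branch=EZ: no matching f row.
- code=NULL, branch=RF: no matching f row.
- code=GN, branch=CR: no matching f row.
- 6 f row(s) had no a match → kept, a columns NULL.
After projecting and ordering:
a.code | f.dest | f.flight_no | f.code
NULL | BQ | 254 | NULL
NULL | EZ | 224 | NU
NULL | FL | 260 | NU
NULL | OC | 248 | NU
NULL | RF | 223 | MT
NULL | UI | 244 | MT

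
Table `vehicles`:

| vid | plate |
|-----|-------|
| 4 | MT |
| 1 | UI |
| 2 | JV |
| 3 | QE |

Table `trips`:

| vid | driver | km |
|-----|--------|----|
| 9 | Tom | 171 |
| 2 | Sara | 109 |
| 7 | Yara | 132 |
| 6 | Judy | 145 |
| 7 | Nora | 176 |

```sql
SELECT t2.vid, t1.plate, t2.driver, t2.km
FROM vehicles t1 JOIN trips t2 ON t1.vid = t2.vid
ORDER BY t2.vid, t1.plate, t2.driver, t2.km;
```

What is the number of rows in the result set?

INNER JOIN keeps only pairs where the ON condition holds.
Matching on t1.vid = t2.vid.
Matched pairs: 1.
Total: 1 rows.

1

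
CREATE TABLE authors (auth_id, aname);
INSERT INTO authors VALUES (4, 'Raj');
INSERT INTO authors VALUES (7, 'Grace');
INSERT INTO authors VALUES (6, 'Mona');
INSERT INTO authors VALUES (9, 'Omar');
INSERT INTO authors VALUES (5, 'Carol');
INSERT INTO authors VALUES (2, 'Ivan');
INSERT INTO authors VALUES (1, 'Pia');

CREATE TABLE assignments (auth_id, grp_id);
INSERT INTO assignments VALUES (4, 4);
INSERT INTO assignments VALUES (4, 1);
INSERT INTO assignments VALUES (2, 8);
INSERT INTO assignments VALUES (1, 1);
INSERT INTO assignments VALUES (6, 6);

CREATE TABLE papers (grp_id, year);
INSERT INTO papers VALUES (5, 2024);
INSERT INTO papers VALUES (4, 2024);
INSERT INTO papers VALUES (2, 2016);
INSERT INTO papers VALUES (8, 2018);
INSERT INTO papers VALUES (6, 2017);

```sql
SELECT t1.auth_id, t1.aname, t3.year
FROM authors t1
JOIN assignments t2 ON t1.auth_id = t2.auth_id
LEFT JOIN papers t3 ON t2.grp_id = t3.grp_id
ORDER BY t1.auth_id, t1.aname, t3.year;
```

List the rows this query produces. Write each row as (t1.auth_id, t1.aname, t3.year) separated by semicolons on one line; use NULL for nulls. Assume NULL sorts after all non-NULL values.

(1, Pia, NULL); (2, Ivan, 2018); (4, Raj, 2024); (4, Raj, NULL); (6, Mona, 2017)

Evaluate left to right. First `authors t1 INNER JOIN assignments t2` on auth_id: 5 row(s).
Then LEFT JOIN `papers t3` on grp_id: each of those 5 rows is kept; rows whose t2.grp_id has no match in t3 get NULL for t3's columns.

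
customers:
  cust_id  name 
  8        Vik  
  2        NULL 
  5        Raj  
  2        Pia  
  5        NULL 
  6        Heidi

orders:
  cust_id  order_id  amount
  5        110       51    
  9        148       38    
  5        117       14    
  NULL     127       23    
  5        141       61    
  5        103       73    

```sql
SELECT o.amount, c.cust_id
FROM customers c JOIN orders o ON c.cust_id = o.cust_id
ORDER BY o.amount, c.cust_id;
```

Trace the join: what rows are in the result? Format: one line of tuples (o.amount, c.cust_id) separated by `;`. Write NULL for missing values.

INNER JOIN keeps only pairs where the ON condition holds.
Matching on c.cust_id = o.cust_id. A NULL in a compared column never satisfies the condition.
- cust_id=8: no matching o row, dropped.
- cust_id=2: no matching o row, dropped.
- cust_id=5: 4 matching o row(s), so 4 row(s) emitted.
- cust_id=2: no matching o row, dropped.
- cust_id=5: 4 matching o row(s), so 4 row(s) emitted.
- cust_id=6: no matching o row, dropped.
After projecting and ordering:
o.amount | c.cust_id
14 | 5
14 | 5
51 | 5
51 | 5
61 | 5
61 | 5
73 | 5
73 | 5

(14, 5); (14, 5); (51, 5); (51, 5); (61, 5); (61, 5); (73, 5); (73, 5)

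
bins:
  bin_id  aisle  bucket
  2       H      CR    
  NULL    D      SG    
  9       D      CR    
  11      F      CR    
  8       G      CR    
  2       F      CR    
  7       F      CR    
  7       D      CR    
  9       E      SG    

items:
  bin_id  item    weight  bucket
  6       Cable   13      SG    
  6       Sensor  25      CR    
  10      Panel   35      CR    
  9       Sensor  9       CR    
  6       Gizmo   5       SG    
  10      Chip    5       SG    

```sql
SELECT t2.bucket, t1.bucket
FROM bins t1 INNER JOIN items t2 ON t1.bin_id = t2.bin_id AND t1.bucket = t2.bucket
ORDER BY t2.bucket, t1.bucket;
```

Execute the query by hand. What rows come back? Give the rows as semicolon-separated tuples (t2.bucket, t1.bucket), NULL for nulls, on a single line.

(CR, CR)

INNER JOIN keeps only pairs where the ON condition holds.
Matching on t1.bin_id = t2.bin_id AND t1.bucket = t2.bucket. A NULL in a compared column never satisfies the condition.
- t1[0] bin_id=2, bucket=CR → no match; dropped.
- t1[1] bin_id=NULL, bucket=SG → no match; dropped.
- t1[2] bin_id=9, bucket=CR → 1 match(es) in t2 → 1 row(s).
- t1[3] bin_id=11, bucket=CR → no match; dropped.
- t1[4] bin_id=8, bucket=CR → no match; dropped.
- t1[5] bin_id=2, bucket=CR → no match; dropped.
- t1[6] bin_id=7, bucket=CR → no match; dropped.
- t1[7] bin_id=7, bucket=CR → no match; dropped.
- t1[8] bin_id=9, bucket=SG → no match; dropped.
After projecting and ordering:
t2.bucket | t1.bucket
CR | CR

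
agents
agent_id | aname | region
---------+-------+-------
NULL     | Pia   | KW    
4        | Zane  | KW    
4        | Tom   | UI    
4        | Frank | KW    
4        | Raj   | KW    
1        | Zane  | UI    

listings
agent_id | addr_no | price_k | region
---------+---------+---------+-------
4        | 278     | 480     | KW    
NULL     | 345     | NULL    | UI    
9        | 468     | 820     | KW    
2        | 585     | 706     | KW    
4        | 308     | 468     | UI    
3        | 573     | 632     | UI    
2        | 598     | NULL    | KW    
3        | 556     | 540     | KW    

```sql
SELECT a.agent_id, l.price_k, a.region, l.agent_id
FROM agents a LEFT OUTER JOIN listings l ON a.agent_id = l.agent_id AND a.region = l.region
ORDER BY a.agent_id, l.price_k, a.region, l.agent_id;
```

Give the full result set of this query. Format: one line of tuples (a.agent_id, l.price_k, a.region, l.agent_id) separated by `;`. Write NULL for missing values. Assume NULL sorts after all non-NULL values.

LEFT JOIN keeps every row from `agents`; unmatched rows get NULL for `listings`'s columns.
Matching on a.agent_id = l.agent_id AND a.region = l.region. A NULL in a compared column never satisfies the condition.
- a[0] agent_id=NULL, region=KW → no match; kept with NULLs on the l side.
- a[1] agent_id=4, region=KW → 1 match(es) in l → 1 row(s).
- a[2] agent_id=4, region=UI → 1 match(es) in l → 1 row(s).
- a[3] agent_id=4, region=KW → 1 match(es) in l → 1 row(s).
- a[4] agent_id=4, region=KW → 1 match(es) in l → 1 row(s).
- a[5] agent_id=1, region=UI → no match; kept with NULLs on the l side.
After projecting and ordering:
a.agent_id | l.price_k | a.region | l.agent_id
1 | NULL | UI | NULL
4 | 468 | UI | 4
4 | 480 | KW | 4
4 | 480 | KW | 4
4 | 480 | KW | 4
NULL | NULL | KW | NULL

(1, NULL, UI, NULL); (4, 468, UI, 4); (4, 480, KW, 4); (4, 480, KW, 4); (4, 480, KW, 4); (NULL, NULL, KW, NULL)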